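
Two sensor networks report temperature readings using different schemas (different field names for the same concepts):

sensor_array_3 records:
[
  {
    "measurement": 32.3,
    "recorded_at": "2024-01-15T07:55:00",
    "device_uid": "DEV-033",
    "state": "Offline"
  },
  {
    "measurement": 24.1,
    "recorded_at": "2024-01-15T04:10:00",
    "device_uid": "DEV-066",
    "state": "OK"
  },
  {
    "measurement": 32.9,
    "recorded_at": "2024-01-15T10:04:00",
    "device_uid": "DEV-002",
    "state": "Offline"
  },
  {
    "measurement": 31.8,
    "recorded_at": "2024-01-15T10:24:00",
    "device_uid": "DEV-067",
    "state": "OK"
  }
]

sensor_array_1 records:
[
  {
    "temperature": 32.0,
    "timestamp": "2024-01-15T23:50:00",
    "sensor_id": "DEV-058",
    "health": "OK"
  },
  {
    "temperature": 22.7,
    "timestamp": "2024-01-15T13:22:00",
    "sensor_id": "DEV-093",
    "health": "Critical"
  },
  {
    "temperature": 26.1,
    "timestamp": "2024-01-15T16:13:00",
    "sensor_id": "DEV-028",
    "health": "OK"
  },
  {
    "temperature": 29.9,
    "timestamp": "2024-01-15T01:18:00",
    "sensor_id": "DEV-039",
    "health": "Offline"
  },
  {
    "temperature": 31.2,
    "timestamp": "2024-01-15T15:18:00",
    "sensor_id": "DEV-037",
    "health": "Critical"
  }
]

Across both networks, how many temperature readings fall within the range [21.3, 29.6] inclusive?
3

Schema mapping: "measurement" (sensor_array_3) = "temperature" (sensor_array_1) = temperature

Readings in [21.3, 29.6] from sensor_array_3: 1
Readings in [21.3, 29.6] from sensor_array_1: 2

Total count: 1 + 2 = 3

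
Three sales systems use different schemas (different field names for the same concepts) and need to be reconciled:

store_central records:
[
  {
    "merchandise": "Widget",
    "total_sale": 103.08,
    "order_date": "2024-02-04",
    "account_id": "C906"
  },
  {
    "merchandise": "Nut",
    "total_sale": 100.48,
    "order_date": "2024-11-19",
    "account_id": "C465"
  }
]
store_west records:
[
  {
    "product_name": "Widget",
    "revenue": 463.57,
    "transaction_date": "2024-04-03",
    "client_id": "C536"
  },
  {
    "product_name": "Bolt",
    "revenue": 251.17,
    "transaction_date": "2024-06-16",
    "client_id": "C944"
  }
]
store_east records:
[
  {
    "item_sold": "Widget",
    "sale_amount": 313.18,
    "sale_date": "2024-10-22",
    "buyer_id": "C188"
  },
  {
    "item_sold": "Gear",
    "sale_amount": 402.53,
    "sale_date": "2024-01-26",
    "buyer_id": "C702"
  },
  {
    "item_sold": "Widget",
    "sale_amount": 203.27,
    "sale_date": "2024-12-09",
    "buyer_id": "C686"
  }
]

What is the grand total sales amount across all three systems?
1837.28

Schema reconciliation - all amount fields map to sale amount:

store_central (total_sale): 203.56
store_west (revenue): 714.74
store_east (sale_amount): 918.98

Grand total: 1837.28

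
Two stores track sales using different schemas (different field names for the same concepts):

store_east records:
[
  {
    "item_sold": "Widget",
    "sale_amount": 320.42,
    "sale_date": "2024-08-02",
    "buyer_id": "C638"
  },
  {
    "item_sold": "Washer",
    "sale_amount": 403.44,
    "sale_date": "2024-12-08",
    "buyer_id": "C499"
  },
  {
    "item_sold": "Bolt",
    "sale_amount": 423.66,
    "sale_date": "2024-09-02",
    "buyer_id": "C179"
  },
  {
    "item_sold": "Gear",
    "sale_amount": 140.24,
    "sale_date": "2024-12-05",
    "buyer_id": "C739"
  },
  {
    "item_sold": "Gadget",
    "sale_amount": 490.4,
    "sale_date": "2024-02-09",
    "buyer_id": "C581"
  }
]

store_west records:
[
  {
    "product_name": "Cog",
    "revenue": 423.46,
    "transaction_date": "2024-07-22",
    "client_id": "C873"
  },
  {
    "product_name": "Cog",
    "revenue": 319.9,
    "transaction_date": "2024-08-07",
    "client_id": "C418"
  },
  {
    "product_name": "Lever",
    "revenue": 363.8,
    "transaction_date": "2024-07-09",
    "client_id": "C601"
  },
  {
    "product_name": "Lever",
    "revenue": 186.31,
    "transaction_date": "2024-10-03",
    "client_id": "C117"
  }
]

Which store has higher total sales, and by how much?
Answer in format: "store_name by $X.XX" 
store_east by $484.69

Schema mapping: "sale_amount" (store_east) = "revenue" (store_west) = sale amount

Total for store_east: 1778.16
Total for store_west: 1293.47

Difference: |1778.16 - 1293.47| = 484.69
store_east has higher sales by $484.69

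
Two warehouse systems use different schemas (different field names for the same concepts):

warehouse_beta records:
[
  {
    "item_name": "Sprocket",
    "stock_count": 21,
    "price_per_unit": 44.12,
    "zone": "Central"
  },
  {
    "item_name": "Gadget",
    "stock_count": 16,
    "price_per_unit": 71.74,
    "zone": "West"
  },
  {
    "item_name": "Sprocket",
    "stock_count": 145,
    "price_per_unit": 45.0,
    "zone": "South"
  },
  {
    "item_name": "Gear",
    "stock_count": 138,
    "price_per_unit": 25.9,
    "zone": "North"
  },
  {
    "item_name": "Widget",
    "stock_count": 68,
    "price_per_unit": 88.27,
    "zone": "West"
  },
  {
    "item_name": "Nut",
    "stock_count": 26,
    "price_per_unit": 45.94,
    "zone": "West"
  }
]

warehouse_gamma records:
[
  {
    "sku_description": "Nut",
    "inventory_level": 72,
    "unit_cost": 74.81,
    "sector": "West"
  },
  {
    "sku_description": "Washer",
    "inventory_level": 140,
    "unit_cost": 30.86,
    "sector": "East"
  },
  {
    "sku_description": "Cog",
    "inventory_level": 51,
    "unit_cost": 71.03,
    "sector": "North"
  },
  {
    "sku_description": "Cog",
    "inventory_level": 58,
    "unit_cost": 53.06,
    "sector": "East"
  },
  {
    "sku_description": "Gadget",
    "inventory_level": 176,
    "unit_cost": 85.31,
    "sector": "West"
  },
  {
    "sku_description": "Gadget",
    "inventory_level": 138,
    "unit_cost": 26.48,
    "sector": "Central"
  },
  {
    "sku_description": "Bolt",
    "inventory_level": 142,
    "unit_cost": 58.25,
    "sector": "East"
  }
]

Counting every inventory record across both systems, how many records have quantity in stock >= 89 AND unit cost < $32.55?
3

Schema mappings:
- "stock_count" (warehouse_beta) = "inventory_level" (warehouse_gamma) = quantity
- "price_per_unit" (warehouse_beta) = "unit_cost" (warehouse_gamma) = unit cost

Records meeting both conditions in warehouse_beta: 1
Records meeting both conditions in warehouse_gamma: 2

Total: 1 + 2 = 3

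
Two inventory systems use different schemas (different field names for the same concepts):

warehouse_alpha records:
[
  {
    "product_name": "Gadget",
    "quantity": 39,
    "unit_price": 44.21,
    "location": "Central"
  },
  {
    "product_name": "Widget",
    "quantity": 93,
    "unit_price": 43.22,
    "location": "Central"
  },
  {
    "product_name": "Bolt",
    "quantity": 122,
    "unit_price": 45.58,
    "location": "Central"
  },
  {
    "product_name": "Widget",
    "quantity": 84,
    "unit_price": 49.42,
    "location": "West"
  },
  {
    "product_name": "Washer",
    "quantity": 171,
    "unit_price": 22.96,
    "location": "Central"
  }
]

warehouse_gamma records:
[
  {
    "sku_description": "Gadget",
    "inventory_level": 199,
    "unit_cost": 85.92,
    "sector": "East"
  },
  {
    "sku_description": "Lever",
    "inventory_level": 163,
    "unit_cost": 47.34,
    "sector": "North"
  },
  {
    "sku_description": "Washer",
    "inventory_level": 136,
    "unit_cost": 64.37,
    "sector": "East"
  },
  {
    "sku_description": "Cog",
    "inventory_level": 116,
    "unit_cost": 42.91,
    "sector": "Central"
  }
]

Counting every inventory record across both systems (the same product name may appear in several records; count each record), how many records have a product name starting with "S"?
0

Schema mapping: "product_name" (warehouse_alpha) = "sku_description" (warehouse_gamma) = product name

Records with product name starting with "S" in warehouse_alpha: 0
Records with product name starting with "S" in warehouse_gamma: 0

Total: 0 + 0 = 0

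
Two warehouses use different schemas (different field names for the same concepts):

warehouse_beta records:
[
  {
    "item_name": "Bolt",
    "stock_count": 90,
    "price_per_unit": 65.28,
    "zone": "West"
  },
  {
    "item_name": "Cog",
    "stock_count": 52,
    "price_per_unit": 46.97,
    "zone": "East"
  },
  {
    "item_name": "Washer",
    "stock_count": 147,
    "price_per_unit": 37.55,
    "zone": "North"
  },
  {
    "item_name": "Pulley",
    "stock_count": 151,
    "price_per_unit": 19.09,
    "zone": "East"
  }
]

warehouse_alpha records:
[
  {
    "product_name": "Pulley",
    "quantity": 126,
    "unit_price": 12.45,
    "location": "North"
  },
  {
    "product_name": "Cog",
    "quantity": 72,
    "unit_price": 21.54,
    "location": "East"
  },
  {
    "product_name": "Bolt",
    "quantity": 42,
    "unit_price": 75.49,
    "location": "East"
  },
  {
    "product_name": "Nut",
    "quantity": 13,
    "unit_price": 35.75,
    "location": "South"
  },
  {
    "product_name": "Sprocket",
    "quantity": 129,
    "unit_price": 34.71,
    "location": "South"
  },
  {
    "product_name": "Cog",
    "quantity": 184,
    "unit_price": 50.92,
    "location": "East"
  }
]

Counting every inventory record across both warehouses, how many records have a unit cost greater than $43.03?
4

Schema mapping: "price_per_unit" (warehouse_beta) = "unit_price" (warehouse_alpha) = unit cost

Records > $43.03 in warehouse_beta: 2
Records > $43.03 in warehouse_alpha: 2

Total count: 2 + 2 = 4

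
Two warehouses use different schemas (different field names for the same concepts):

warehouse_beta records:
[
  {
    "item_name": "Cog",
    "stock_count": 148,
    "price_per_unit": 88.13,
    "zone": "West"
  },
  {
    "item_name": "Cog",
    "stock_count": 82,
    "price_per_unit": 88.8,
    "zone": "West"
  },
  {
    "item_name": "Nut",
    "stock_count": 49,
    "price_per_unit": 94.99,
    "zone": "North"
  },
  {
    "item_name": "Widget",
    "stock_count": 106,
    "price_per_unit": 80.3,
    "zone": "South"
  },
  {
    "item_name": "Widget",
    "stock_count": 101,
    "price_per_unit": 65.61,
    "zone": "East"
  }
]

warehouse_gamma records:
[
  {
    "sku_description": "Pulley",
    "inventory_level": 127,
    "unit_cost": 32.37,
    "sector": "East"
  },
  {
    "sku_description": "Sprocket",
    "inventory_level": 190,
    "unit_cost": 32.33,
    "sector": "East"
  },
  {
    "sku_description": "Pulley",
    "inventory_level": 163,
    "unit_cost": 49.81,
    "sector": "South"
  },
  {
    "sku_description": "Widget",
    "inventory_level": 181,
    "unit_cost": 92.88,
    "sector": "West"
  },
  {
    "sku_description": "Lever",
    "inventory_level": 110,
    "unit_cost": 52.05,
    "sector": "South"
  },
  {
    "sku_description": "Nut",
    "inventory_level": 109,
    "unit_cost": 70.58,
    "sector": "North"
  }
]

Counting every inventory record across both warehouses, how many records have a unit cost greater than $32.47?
9

Schema mapping: "price_per_unit" (warehouse_beta) = "unit_cost" (warehouse_gamma) = unit cost

Records > $32.47 in warehouse_beta: 5
Records > $32.47 in warehouse_gamma: 4

Total count: 5 + 4 = 9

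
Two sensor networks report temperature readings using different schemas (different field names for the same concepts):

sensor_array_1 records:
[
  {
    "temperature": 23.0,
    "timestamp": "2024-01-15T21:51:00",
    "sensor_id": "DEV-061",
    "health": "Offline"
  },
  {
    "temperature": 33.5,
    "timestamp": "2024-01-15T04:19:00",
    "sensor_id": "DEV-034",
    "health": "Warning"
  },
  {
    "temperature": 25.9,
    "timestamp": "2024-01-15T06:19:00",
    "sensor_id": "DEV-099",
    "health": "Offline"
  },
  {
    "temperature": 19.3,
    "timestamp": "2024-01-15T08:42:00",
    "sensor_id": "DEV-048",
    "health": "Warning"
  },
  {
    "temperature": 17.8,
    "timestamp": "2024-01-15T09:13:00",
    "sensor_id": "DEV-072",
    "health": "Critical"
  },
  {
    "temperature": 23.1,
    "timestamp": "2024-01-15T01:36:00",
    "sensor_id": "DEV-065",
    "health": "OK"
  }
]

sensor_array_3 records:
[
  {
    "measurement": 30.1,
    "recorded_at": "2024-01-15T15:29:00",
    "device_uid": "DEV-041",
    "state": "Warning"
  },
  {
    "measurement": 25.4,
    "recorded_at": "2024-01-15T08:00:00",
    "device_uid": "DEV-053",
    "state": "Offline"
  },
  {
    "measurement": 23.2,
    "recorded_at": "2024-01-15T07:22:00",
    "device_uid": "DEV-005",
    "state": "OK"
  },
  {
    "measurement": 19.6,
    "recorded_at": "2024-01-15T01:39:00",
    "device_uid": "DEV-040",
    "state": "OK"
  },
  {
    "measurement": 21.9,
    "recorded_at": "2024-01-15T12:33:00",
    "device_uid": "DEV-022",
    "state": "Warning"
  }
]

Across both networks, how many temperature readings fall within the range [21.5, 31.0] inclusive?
7

Schema mapping: "temperature" (sensor_array_1) = "measurement" (sensor_array_3) = temperature

Readings in [21.5, 31.0] from sensor_array_1: 3
Readings in [21.5, 31.0] from sensor_array_3: 4

Total count: 3 + 4 = 7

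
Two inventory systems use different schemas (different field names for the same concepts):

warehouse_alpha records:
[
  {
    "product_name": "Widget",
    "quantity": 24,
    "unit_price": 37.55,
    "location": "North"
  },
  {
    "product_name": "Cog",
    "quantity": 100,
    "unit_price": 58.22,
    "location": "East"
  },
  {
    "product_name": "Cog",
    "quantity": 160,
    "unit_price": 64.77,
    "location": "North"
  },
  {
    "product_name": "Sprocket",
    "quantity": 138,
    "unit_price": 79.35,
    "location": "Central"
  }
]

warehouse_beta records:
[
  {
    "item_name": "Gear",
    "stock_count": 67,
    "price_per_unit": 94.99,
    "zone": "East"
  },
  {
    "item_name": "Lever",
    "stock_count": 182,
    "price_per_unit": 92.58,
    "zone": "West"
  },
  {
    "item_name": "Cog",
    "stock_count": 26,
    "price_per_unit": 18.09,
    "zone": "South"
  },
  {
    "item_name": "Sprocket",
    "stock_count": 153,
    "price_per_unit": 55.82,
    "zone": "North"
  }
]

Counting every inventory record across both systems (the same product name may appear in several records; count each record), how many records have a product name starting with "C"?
3

Schema mapping: "product_name" (warehouse_alpha) = "item_name" (warehouse_beta) = product name

Records with product name starting with "C" in warehouse_alpha: 2
Records with product name starting with "C" in warehouse_beta: 1

Total: 2 + 1 = 3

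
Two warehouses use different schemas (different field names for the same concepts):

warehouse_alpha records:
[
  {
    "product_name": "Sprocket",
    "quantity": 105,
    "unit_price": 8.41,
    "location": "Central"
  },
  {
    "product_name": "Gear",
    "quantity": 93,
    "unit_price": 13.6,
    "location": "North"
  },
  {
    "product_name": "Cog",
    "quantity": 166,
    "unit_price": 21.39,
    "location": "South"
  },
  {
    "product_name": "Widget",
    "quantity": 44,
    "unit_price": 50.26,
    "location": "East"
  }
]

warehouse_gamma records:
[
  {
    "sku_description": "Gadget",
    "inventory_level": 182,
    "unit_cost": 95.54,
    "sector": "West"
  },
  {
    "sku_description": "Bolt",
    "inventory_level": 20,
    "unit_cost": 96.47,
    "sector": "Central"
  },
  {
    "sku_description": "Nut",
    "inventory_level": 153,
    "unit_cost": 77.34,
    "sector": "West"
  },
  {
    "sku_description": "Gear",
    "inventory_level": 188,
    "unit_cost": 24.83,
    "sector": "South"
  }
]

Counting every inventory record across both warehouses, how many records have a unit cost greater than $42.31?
4

Schema mapping: "unit_price" (warehouse_alpha) = "unit_cost" (warehouse_gamma) = unit cost

Records > $42.31 in warehouse_alpha: 1
Records > $42.31 in warehouse_gamma: 3

Total count: 1 + 3 = 4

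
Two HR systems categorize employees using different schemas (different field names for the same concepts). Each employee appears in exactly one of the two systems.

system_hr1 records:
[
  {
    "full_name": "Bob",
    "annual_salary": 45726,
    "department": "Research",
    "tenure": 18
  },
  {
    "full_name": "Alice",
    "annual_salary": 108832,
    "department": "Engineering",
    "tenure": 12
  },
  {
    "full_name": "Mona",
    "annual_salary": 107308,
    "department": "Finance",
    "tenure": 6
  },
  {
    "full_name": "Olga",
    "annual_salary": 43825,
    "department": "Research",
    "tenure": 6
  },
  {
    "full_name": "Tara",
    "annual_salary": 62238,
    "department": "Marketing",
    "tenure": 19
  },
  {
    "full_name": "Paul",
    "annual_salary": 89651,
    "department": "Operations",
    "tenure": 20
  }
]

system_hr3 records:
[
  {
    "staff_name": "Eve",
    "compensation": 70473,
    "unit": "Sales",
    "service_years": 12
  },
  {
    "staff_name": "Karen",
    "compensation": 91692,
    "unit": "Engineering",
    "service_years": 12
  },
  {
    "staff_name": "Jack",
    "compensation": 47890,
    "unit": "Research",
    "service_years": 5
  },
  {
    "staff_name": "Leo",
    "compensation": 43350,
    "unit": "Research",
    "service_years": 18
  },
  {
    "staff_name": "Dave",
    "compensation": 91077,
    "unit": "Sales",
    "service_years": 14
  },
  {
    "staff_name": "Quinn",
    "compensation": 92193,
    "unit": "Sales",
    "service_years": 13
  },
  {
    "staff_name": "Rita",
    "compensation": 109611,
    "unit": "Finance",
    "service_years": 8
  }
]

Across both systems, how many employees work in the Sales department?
3

Schema mapping: "department" (system_hr1) = "unit" (system_hr3) = department

Sales employees in system_hr1: 0
Sales employees in system_hr3: 3

Total in Sales: 0 + 3 = 3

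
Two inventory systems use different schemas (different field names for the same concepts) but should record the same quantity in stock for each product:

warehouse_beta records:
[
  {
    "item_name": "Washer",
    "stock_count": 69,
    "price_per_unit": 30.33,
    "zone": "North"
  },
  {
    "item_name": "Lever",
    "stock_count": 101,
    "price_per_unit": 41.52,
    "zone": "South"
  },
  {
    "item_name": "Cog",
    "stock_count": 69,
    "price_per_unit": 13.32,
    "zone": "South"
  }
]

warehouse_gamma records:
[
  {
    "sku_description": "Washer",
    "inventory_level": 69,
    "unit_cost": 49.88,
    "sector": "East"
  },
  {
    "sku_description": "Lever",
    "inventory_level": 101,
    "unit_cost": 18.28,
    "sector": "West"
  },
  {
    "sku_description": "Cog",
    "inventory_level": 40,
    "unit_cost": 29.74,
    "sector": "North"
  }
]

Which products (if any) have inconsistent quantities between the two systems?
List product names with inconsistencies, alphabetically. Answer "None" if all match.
Cog

Schema mappings:
- "item_name" (warehouse_beta) = "sku_description" (warehouse_gamma) = product name
- "stock_count" (warehouse_beta) = "inventory_level" (warehouse_gamma) = quantity

Comparison:
  Washer: 69 vs 69 - MATCH
  Lever: 101 vs 101 - MATCH
  Cog: 69 vs 40 - MISMATCH

Products with inconsistencies: Cog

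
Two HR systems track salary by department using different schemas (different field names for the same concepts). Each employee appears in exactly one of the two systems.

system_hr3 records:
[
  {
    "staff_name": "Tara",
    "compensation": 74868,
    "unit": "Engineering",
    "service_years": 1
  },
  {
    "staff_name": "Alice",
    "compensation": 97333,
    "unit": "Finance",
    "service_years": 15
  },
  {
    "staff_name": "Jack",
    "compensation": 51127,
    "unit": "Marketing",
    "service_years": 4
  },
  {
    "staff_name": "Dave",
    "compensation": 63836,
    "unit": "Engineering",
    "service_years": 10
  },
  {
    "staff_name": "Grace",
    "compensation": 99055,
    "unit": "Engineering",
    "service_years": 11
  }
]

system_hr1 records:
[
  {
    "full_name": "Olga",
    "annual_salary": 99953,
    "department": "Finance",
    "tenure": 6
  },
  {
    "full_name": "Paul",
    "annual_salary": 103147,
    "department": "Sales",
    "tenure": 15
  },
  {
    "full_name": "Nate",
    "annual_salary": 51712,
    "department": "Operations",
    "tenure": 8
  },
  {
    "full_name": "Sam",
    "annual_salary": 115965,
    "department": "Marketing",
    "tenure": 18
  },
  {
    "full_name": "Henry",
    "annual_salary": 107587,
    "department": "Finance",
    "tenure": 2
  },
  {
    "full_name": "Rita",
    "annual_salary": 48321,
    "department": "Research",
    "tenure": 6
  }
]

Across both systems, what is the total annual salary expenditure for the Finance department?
304873

Schema mappings:
- "unit" (system_hr3) = "department" (system_hr1) = department
- "compensation" (system_hr3) = "annual_salary" (system_hr1) = salary

Finance salaries from system_hr3: 97333
Finance salaries from system_hr1: 207540

Total: 97333 + 207540 = 304873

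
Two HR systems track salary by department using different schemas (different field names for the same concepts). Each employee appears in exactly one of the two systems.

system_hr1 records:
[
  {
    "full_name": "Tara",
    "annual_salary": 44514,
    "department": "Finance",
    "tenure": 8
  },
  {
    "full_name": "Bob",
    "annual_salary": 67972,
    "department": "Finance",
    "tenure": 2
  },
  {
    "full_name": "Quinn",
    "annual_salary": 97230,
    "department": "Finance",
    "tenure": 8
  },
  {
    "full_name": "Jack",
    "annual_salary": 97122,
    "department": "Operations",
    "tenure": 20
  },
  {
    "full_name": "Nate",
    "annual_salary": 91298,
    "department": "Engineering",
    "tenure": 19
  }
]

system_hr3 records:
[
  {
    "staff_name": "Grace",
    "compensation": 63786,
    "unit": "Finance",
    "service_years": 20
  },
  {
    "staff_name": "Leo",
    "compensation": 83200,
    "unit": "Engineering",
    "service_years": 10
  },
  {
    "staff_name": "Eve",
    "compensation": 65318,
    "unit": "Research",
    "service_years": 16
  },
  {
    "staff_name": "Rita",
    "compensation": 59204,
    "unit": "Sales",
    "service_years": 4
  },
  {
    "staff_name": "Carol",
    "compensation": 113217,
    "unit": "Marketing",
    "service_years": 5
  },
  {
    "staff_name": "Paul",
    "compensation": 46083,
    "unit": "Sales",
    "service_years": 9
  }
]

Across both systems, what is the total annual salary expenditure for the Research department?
65318

Schema mappings:
- "department" (system_hr1) = "unit" (system_hr3) = department
- "annual_salary" (system_hr1) = "compensation" (system_hr3) = salary

Research salaries from system_hr1: 0
Research salaries from system_hr3: 65318

Total: 0 + 65318 = 65318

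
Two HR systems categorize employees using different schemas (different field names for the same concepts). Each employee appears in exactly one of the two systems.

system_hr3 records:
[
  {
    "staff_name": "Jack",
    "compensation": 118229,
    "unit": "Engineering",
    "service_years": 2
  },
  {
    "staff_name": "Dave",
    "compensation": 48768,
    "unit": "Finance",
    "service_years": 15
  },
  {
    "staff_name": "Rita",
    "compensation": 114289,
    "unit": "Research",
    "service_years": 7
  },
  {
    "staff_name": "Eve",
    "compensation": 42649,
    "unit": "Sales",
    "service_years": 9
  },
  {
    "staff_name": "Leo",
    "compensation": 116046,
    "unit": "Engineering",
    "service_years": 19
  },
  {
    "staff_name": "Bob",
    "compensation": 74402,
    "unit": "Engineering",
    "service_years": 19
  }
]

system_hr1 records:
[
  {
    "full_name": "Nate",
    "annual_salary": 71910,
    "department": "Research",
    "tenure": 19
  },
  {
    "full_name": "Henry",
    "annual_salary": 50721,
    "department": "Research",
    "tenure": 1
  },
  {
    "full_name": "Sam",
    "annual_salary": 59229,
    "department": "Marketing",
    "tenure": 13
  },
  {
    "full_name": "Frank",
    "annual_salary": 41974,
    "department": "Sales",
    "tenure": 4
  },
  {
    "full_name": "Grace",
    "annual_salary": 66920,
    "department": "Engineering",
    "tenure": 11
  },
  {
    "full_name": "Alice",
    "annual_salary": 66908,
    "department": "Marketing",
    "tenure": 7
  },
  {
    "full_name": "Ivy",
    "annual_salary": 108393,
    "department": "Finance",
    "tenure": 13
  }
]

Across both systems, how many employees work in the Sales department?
2

Schema mapping: "unit" (system_hr3) = "department" (system_hr1) = department

Sales employees in system_hr3: 1
Sales employees in system_hr1: 1

Total in Sales: 1 + 1 = 2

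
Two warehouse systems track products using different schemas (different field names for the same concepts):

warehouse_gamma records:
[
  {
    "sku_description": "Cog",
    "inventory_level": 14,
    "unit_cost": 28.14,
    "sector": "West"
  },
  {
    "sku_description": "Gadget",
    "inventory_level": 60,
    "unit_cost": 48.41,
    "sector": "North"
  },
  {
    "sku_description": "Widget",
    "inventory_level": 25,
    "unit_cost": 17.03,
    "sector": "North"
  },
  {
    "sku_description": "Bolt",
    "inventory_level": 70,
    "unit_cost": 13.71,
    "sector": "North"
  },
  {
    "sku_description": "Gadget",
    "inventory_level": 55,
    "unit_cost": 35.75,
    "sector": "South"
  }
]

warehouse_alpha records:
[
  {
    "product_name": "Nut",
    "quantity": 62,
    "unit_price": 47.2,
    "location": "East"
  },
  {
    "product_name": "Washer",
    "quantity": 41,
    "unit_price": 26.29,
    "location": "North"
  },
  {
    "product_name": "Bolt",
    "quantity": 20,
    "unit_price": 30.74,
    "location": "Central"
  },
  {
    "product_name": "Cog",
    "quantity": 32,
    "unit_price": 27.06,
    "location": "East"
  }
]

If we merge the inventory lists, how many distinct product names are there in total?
6

Schema mapping: "sku_description" (warehouse_gamma) = "product_name" (warehouse_alpha) = product name

Products in warehouse_gamma: ['Bolt', 'Cog', 'Gadget', 'Widget']
Products in warehouse_alpha: ['Bolt', 'Cog', 'Nut', 'Washer']

Union (unique products): ['Bolt', 'Cog', 'Gadget', 'Nut', 'Washer', 'Widget']
Count: 6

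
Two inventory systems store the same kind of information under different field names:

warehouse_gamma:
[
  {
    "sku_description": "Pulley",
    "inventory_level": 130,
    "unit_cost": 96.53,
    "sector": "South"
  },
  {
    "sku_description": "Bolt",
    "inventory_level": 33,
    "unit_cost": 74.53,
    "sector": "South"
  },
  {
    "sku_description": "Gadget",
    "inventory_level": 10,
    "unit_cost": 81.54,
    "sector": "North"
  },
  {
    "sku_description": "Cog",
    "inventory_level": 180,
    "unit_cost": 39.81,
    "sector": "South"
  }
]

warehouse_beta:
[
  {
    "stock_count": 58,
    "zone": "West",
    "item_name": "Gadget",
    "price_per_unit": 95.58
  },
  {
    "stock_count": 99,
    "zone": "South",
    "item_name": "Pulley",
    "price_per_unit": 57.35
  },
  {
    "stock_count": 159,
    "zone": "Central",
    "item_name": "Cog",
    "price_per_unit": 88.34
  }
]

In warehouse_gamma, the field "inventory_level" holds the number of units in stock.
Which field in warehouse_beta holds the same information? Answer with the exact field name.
stock_count

In warehouse_gamma, "inventory_level" holds the number of units in stock.
The fields in warehouse_beta are: "stock_count", "zone", "item_name", "price_per_unit".
"stock_count" is the match: the name refers to the same concept and its values are whole-number counts (e.g. 58, 99).
The other fields ("zone", "item_name", "price_per_unit") hold different kinds of data.

So "inventory_level" in warehouse_gamma corresponds to "stock_count" in warehouse_beta.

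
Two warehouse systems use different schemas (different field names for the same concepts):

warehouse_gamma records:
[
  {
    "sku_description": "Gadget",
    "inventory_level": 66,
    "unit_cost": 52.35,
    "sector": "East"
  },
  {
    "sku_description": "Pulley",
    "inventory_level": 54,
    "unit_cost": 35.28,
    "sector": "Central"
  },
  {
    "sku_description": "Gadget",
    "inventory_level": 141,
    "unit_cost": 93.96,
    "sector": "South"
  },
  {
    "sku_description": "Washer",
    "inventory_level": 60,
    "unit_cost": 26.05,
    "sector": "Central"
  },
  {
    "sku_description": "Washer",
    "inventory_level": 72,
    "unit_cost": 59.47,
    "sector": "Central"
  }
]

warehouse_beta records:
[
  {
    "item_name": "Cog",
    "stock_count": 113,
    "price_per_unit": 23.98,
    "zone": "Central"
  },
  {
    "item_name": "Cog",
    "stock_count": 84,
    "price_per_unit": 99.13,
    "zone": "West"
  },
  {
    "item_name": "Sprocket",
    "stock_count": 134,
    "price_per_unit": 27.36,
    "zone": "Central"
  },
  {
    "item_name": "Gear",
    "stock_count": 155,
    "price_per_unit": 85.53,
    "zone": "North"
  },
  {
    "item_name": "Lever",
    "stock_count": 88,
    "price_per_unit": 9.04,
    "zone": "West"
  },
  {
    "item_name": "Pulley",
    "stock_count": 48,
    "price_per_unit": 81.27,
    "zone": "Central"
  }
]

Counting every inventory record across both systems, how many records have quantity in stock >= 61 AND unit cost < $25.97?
2

Schema mappings:
- "inventory_level" (warehouse_gamma) = "stock_count" (warehouse_beta) = quantity
- "unit_cost" (warehouse_gamma) = "price_per_unit" (warehouse_beta) = unit cost

Records meeting both conditions in warehouse_gamma: 0
Records meeting both conditions in warehouse_beta: 2

Total: 0 + 2 = 2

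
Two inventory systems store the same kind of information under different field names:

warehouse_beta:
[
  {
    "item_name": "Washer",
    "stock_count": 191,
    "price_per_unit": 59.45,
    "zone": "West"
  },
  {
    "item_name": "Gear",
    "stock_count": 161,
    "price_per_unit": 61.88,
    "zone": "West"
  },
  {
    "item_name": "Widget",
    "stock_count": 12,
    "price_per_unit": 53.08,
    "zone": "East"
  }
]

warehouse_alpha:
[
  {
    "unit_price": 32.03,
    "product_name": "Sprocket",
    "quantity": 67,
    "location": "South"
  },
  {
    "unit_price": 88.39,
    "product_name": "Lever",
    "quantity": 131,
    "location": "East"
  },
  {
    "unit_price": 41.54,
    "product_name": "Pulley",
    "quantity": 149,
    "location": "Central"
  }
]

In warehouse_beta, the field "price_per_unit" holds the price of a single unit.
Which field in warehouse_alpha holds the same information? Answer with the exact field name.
unit_price

In warehouse_beta, "price_per_unit" holds the price of a single unit.
The fields in warehouse_alpha are: "unit_price", "product_name", "quantity", "location".
"unit_price" is the match: the name refers to the same concept and its values are decimal currency amounts (e.g. 32.03, 88.39).
The other fields ("product_name", "quantity", "location") hold different kinds of data.

So "price_per_unit" in warehouse_beta corresponds to "unit_price" in warehouse_alpha.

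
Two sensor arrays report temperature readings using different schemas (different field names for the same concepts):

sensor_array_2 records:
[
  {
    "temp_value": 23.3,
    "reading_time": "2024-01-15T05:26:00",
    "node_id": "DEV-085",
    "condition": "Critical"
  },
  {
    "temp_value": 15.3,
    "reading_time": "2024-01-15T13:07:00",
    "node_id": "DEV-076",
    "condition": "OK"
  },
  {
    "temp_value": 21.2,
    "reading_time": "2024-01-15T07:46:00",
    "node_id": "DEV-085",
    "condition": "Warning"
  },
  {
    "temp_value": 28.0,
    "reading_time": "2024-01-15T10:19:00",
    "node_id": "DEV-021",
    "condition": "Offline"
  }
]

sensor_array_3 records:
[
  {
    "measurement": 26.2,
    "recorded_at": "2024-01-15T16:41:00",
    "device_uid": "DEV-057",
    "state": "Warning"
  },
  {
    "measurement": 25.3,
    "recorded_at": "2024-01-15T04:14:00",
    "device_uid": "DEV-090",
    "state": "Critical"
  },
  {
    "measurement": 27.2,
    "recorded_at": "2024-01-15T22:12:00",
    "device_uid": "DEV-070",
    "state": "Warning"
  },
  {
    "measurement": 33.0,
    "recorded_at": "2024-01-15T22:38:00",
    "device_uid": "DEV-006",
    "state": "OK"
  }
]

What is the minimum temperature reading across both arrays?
15.3

Schema mapping: "temp_value" (sensor_array_2) = "measurement" (sensor_array_3) = temperature reading

Minimum in sensor_array_2: 15.3
Minimum in sensor_array_3: 25.3

Overall minimum: min(15.3, 25.3) = 15.3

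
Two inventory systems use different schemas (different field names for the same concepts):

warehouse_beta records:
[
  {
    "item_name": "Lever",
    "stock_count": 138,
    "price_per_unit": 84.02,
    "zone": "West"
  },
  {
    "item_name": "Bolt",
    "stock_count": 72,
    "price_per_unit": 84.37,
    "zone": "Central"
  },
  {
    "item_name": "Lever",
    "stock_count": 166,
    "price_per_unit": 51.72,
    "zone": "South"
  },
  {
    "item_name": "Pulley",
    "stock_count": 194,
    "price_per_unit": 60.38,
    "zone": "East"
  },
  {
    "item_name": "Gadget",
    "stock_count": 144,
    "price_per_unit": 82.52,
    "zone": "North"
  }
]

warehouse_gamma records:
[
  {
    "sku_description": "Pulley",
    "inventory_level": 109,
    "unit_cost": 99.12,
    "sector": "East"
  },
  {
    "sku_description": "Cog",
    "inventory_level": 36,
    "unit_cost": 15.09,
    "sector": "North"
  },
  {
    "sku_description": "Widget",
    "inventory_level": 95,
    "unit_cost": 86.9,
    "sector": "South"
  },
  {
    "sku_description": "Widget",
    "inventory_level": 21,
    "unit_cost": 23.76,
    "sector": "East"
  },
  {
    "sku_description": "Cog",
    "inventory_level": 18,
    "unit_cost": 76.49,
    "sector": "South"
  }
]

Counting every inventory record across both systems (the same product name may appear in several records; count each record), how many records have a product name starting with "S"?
0

Schema mapping: "item_name" (warehouse_beta) = "sku_description" (warehouse_gamma) = product name

Records with product name starting with "S" in warehouse_beta: 0
Records with product name starting with "S" in warehouse_gamma: 0

Total: 0 + 0 = 0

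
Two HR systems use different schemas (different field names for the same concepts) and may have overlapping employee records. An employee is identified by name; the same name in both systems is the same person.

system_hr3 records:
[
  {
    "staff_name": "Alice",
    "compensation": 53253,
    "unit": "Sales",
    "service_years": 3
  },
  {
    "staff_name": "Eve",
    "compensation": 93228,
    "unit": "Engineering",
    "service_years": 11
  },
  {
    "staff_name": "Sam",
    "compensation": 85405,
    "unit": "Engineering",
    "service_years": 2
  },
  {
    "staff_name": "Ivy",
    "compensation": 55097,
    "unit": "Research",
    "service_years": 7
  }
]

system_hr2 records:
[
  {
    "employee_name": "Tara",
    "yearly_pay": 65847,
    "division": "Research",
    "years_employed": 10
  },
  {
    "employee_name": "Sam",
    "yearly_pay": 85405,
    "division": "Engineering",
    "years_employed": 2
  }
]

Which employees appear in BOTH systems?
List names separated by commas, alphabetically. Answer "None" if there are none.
Sam

Schema mapping: "staff_name" (system_hr3) = "employee_name" (system_hr2) = employee name

Names in system_hr3: ['Alice', 'Eve', 'Ivy', 'Sam']
Names in system_hr2: ['Sam', 'Tara']

Intersection: ['Sam']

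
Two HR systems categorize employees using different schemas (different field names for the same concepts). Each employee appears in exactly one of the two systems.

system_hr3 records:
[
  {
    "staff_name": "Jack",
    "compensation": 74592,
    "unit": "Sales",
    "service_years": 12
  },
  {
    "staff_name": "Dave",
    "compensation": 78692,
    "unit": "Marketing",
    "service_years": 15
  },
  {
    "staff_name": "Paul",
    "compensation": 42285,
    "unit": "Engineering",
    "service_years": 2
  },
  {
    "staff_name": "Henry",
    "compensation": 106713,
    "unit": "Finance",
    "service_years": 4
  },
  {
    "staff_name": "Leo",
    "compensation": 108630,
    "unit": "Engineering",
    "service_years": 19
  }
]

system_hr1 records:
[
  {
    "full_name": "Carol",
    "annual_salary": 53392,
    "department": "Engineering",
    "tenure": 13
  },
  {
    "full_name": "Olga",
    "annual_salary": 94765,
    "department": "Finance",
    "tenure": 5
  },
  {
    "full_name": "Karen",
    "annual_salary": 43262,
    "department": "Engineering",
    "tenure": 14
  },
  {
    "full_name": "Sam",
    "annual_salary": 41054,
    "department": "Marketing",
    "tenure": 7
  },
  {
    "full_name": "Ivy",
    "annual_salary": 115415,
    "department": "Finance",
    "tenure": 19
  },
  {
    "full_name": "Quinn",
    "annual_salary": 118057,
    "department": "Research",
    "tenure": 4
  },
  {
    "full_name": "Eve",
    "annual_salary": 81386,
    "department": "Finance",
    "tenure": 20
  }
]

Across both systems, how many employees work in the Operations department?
0

Schema mapping: "unit" (system_hr3) = "department" (system_hr1) = department

Operations employees in system_hr3: 0
Operations employees in system_hr1: 0

Total in Operations: 0 + 0 = 0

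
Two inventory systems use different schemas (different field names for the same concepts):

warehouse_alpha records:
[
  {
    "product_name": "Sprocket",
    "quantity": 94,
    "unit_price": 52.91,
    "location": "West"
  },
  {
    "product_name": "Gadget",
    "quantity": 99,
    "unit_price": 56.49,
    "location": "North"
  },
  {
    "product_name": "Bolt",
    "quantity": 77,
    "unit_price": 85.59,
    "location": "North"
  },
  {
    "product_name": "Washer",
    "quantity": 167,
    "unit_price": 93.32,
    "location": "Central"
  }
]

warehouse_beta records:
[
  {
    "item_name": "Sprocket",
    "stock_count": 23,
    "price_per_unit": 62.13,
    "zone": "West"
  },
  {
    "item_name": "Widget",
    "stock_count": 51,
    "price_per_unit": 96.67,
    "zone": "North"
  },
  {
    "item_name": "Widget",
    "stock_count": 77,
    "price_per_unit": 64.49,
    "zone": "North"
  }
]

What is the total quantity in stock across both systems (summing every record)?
588

To reconcile these schemas, identify the field holding the quantity in stock in each system:
1. In warehouse_alpha it is "quantity"
2. In warehouse_beta it is "stock_count"

From warehouse_alpha: 94 + 99 + 77 + 167 = 437
From warehouse_beta: 23 + 51 + 77 = 151

Total: 437 + 151 = 588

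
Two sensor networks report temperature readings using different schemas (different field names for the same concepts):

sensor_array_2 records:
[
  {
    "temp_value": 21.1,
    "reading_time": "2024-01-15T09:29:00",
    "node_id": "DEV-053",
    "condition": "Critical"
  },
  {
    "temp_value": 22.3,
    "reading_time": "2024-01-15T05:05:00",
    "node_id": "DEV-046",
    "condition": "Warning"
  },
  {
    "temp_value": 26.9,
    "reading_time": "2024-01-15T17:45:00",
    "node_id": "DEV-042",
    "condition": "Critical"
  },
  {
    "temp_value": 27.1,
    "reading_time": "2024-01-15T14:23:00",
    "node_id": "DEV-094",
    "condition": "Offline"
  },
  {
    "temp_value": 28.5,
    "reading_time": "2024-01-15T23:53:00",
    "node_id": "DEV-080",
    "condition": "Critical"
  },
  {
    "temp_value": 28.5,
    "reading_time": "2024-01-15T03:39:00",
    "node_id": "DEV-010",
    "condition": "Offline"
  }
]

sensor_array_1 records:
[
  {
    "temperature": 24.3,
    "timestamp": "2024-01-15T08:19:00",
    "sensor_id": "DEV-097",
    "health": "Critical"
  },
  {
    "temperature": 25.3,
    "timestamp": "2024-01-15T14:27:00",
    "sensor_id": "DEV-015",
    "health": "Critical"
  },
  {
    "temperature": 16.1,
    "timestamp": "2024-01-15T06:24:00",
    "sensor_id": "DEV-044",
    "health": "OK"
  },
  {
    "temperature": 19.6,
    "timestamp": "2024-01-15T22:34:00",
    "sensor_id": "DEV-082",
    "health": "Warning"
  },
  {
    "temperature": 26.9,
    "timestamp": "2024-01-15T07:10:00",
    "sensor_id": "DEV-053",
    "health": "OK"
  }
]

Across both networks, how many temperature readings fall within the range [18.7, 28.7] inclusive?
10

Schema mapping: "temp_value" (sensor_array_2) = "temperature" (sensor_array_1) = temperature

Readings in [18.7, 28.7] from sensor_array_2: 6
Readings in [18.7, 28.7] from sensor_array_1: 4

Total count: 6 + 4 = 10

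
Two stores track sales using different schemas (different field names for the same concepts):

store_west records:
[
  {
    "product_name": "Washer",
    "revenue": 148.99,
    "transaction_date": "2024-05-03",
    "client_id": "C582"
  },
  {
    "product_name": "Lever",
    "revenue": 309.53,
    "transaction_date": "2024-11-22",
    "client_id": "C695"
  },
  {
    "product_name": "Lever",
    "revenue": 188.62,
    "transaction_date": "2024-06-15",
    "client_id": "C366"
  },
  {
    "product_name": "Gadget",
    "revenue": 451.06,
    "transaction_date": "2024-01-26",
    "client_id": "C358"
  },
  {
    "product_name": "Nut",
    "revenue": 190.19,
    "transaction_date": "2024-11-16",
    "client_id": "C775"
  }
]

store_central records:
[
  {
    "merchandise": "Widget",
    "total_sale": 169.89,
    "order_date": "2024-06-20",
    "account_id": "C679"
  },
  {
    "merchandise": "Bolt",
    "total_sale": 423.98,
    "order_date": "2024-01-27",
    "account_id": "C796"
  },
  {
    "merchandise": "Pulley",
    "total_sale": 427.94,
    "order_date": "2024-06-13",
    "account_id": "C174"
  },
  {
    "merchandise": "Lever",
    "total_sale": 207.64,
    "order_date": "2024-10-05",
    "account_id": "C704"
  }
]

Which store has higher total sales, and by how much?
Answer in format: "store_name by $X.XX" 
store_west by $58.94

Schema mapping: "revenue" (store_west) = "total_sale" (store_central) = sale amount

Total for store_west: 1288.39
Total for store_central: 1229.45

Difference: |1288.39 - 1229.45| = 58.94
store_west has higher sales by $58.94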